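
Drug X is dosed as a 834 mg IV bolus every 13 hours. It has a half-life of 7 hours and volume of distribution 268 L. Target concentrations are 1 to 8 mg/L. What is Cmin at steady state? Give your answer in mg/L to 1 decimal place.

1.2 mg/L

Over one 13-h interval, 13/7 ≈ 1.8571 half-lives elapse, leaving f ≈ 0.2760 of each dose.
Single-dose peak C₀ = D/Vd = 834/268 ≈ 3.112 mg/L.
Steady-state trough Cmin,ss = C₀·f/(1−f) ≈ 3.112 × 0.2760/0.7240 ≈ 1.186 mg/L.
Trough 1.2 mg/L vs MEC 1 mg/L: adequate.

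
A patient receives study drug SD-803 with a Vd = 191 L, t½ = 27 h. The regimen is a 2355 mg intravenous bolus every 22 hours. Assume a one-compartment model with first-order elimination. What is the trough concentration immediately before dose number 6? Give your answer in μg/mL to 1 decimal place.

f = (1/2)^(τ/t½) = (1/2)^(22/27) ≈ 0.5685.
C₀ = D/Vd = 2355/191 ≈ 12.330 μg/mL.
Before the 6th dose, 5 doses have been given. Superposition: Cmin = C₀·(f + f² + … + f^5).
≈ 12.330 × (0.5685 + 0.3232 + 0.1837 + 0.1045 + 0.0594) ≈ 12.330 × 1.2393 ≈ 15.281 μg/mL.

15.3 μg/mL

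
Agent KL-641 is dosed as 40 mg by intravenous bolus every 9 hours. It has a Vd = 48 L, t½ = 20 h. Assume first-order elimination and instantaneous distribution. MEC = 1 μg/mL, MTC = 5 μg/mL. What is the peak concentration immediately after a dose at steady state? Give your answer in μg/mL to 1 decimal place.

3.1 μg/mL

Over one 9-h interval, 9/20 ≈ 0.45 half-lives elapse, leaving f ≈ 0.7320 of each dose.
Accumulation ratio R = 1/(1 − f) ≈ 1/0.2680 ≈ 3.7313.
Each bolus raises the concentration by D/Vd = 40/48 ≈ 0.833 μg/mL.
Steady-state peak Cmax,ss = C₀·R ≈ 0.833 × 3.7313 ≈ 3.108 μg/mL.
Peak 3.1 μg/mL vs MTC 5 μg/mL: below toxic threshold.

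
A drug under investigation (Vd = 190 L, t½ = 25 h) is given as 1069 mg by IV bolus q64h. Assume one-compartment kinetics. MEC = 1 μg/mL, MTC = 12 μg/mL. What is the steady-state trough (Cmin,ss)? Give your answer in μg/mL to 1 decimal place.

Over one 64-h interval, 64/25 ≈ 2.56 half-lives elapse, leaving f ≈ 0.1696 of each dose.
Single-dose peak C₀ = D/Vd = 1069/190 ≈ 5.626 μg/mL.
Steady-state trough Cmin,ss = C₀·f/(1−f) ≈ 5.626 × 0.1696/0.8304 ≈ 1.149 μg/mL.
Trough 1.1 μg/mL vs MEC 1 μg/mL: adequate.

1.1 μg/mL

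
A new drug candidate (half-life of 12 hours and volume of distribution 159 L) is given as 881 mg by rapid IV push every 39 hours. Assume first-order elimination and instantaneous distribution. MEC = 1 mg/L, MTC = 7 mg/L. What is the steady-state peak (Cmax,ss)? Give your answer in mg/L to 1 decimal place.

6.2 mg/L

Over one 39-h interval, 39/12 ≈ 3.25 half-lives elapse, leaving f ≈ 0.1051 of each dose.
At steady state, accumulation factor R = 1/(1 − e^(−kτ)) ≈ 1.1174.
Single-dose peak C₀ = D/Vd = 881/159 ≈ 5.541 mg/L.
Steady-state peak Cmax,ss = C₀·R ≈ 5.541 × 1.1174 ≈ 6.192 mg/L.
Peak 6.2 mg/L vs MTC 7 mg/L: below toxic threshold.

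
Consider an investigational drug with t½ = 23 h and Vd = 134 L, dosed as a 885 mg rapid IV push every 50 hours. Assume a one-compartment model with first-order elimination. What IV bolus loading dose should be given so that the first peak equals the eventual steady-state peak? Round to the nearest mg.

f = (1/2)^(50/23) ≈ 0.221609; accumulation ratio R = 1/(1−f) ≈ 1.28470.
Loading dose to hit Cmax,ss on first dose: D_load = D_maint·R ≈ 885 × 1.28470 ≈ 1136.96 mg.

1137 mg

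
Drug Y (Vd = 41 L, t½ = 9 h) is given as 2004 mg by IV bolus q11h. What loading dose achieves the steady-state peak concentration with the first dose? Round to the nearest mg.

f = (1/2)^(11/9) ≈ 0.428622; accumulation ratio R = 1/(1−f) ≈ 1.75015.
Loading dose to hit Cmax,ss on first dose: D_load = D_maint·R ≈ 2004 × 1.75015 ≈ 3507.30 mg.

3507 mg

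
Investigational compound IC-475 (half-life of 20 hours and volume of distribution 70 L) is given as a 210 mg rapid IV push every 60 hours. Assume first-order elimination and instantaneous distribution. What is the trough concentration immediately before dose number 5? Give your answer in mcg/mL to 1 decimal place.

0.4 mcg/mL

f = (1/2)^(τ/t½) = (1/2)^(60/20) ≈ 0.1250.
C₀ = D/Vd = 210/70 ≈ 3.000 mcg/mL.
Before the 5th dose, 4 doses have been given. Superposition: Cmin = C₀·(f + f² + … + f^4).
≈ 3.000 × (0.1250 + 0.0156 + 0.0020 + 0.0002) ≈ 3.000 × 0.1428 ≈ 0.428 mcg/mL.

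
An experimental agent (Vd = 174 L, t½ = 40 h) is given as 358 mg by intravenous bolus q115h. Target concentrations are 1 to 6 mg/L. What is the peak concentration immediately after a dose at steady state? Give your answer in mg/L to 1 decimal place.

2.4 mg/L

Over one 115-h interval, 115/40 ≈ 2.875 half-lives elapse, leaving f ≈ 0.1363 of each dose.
Accumulation ratio R = 1/(1 − f) ≈ 1/0.8637 ≈ 1.1578.
Each bolus raises the concentration by D/Vd = 358/174 ≈ 2.057 mg/L.
Steady-state peak Cmax,ss = C₀·R ≈ 2.057 × 1.1578 ≈ 2.382 mg/L.
Peak 2.4 mg/L vs MTC 6 mg/L: below toxic threshold.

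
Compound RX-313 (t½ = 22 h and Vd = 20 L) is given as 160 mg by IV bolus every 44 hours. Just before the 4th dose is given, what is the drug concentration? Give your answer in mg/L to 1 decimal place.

2.6 mg/L

f = (1/2)^(τ/t½) = (1/2)^(44/22) ≈ 0.2500.
C₀ = D/Vd = 160/20 ≈ 8.000 mg/L.
Before the 4th dose, 3 doses have been given. Superposition: Cmin = C₀·(f + f² + … + f^3).
≈ 8.000 × (0.2500 + 0.0625 + 0.0156) ≈ 8.000 × 0.3281 ≈ 2.625 mg/L.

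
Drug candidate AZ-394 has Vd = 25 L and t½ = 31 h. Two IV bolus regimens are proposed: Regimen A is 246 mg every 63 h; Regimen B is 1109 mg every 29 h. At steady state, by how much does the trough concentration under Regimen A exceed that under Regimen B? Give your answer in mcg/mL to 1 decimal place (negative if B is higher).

-45.4 mcg/mL

Regimen A: f = (1/2)^(63/31) ≈ 0.2445; Cmin,ss = (246/25)·f/(1−f) ≈ 3.184 mcg/mL.
Regimen B: f = (1/2)^(29/31) ≈ 0.5229; Cmin,ss = (1109/25)·f/(1−f) ≈ 48.618 mcg/mL.
Difference ≈ 3.184 − 48.618 ≈ -45.434 mcg/mL.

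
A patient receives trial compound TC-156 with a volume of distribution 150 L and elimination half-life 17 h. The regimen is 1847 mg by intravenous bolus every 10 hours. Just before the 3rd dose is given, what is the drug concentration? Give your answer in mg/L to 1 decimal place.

13.6 mg/L

f = (1/2)^(τ/t½) = (1/2)^(10/17) ≈ 0.6652.
C₀ = D/Vd = 1847/150 ≈ 12.313 mg/L.
Before the 3rd dose, 2 doses have been given. Superposition: Cmin = C₀·(f + f²).
≈ 12.313 × (0.6652 + 0.4425) ≈ 12.313 × 1.1077 ≈ 13.639 mg/L.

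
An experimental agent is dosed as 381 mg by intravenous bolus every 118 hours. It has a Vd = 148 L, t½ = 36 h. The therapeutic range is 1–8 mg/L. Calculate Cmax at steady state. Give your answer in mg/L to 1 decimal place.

2.9 mg/L

k = ln2/t½ = ln2/36 ≈ 0.019254 h⁻¹; fraction remaining f = e^(−kτ) = e^(−0.019254×118) ≈ 0.1031.
At steady state, accumulation factor R = 1/(1 − e^(−kτ)) ≈ 1.1150.
Each bolus raises the concentration by D/Vd = 381/148 ≈ 2.574 mg/L.
Steady-state peak Cmax,ss = C₀·R ≈ 2.574 × 1.1150 ≈ 2.870 mg/L.
Peak 2.9 mg/L vs MTC 8 mg/L: below toxic threshold.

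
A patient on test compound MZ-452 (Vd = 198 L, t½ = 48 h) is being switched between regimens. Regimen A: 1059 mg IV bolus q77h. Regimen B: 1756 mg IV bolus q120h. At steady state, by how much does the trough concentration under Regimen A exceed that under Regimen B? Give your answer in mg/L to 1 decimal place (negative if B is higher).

Regimen A: f = (1/2)^(77/48) ≈ 0.3289; Cmin,ss = (1059/198)·f/(1−f) ≈ 2.621 mg/L.
Regimen B: f = (1/2)^(120/48) ≈ 0.1768; Cmin,ss = (1756/198)·f/(1−f) ≈ 1.905 mg/L.
Difference ≈ 2.621 − 1.905 ≈ 0.716 mg/L.

0.7 mg/L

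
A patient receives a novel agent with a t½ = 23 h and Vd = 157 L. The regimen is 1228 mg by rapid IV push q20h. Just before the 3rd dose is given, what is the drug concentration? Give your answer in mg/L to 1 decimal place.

6.6 mg/L

f = (1/2)^(τ/t½) = (1/2)^(20/23) ≈ 0.5473.
C₀ = D/Vd = 1228/157 ≈ 7.822 mg/L.
Before the 3rd dose, 2 doses have been given. Superposition: Cmin = C₀·(f + f²).
≈ 7.822 × (0.5473 + 0.2995) ≈ 7.822 × 0.8468 ≈ 6.624 mg/L.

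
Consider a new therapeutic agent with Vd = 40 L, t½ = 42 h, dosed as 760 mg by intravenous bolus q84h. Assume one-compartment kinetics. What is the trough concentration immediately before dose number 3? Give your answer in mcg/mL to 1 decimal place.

f = (1/2)^(τ/t½) = (1/2)^(84/42) ≈ 0.2500.
C₀ = D/Vd = 760/40 ≈ 19.000 mcg/mL.
Before the 3rd dose, 2 doses have been given. Superposition: Cmin = C₀·(f + f²).
≈ 19.000 × (0.2500 + 0.0625) ≈ 19.000 × 0.3125 ≈ 5.938 mcg/mL.

5.9 mcg/mL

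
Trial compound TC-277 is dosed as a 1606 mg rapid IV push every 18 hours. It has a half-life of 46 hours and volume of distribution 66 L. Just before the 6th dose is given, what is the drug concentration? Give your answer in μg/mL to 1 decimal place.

58.0 μg/mL

f = (1/2)^(τ/t½) = (1/2)^(18/46) ≈ 0.7624.
C₀ = D/Vd = 1606/66 ≈ 24.333 μg/mL.
Before the 6th dose, 5 doses have been given. Superposition: Cmin = C₀·(f + f² + … + f^5).
≈ 24.333 × (0.7624 + 0.5813 + 0.4431 + 0.3379 + 0.2576) ≈ 24.333 × 2.3823 ≈ 57.969 μg/mL.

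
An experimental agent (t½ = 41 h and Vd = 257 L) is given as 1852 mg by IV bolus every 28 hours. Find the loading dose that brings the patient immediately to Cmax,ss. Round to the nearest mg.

4911 mg

f = (1/2)^(28/41) ≈ 0.622900; accumulation ratio R = 1/(1−f) ≈ 2.65182.
Loading dose to hit Cmax,ss on first dose: D_load = D_maint·R ≈ 1852 × 2.65182 ≈ 4911.17 mg.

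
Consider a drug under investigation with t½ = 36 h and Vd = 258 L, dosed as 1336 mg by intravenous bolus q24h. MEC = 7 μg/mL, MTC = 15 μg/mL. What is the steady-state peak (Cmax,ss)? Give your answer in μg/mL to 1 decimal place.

τ/t½ = 24/36 ≈ 0.66667, so fraction remaining f = (1/2)^(24/36) ≈ 0.6300.
At steady state, accumulation factor R = 1/(1 − e^(−kτ)) ≈ 2.7027.
Single-dose peak C₀ = D/Vd = 1336/258 ≈ 5.178 μg/mL.
Steady-state peak Cmax,ss = C₀·R ≈ 5.178 × 2.7027 ≈ 13.995 μg/mL.
Peak 14.0 μg/mL vs MTC 15 μg/mL: below toxic threshold.

14.0 μg/mL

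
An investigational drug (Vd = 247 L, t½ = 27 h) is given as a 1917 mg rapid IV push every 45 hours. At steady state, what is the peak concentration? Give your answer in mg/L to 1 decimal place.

11.3 mg/L

Over one 45-h interval, 45/27 ≈ 1.6667 half-lives elapse, leaving f ≈ 0.3150 of each dose.
Accumulation ratio R = 1/(1 − f) ≈ 1/0.6850 ≈ 1.4599.
Each bolus raises the concentration by D/Vd = 1917/247 ≈ 7.761 mg/L.
Steady-state peak Cmax,ss = C₀·R ≈ 7.761 × 1.4599 ≈ 11.330 mg/L.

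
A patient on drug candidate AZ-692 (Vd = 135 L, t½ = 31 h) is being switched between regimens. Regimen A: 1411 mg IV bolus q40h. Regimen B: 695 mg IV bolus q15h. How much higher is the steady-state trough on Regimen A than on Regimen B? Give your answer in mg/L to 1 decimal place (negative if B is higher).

-5.7 mg/L

Regimen A: f = (1/2)^(40/31) ≈ 0.4089; Cmin,ss = (1411/135)·f/(1−f) ≈ 7.230 mg/L.
Regimen B: f = (1/2)^(15/31) ≈ 0.7151; Cmin,ss = (695/135)·f/(1−f) ≈ 12.922 mg/L.
Difference ≈ 7.230 − 12.922 ≈ -5.692 mg/L.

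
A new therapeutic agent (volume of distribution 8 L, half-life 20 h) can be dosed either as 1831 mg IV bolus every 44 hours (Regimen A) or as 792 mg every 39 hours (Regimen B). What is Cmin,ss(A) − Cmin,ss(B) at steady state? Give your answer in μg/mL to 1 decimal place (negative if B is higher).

Regimen A: f = (1/2)^(44/20) ≈ 0.2176; Cmin,ss = (1831/8)·f/(1−f) ≈ 63.654 μg/mL.
Regimen B: f = (1/2)^(39/20) ≈ 0.2588; Cmin,ss = (792/8)·f/(1−f) ≈ 34.567 μg/mL.
Difference ≈ 63.654 − 34.567 ≈ 29.087 μg/mL.

29.1 μg/mL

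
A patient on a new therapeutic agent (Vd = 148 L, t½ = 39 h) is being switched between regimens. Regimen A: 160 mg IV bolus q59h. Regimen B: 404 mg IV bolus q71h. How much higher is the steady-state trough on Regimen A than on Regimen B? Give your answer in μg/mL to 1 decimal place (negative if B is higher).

-0.5 μg/mL

Regimen A: f = (1/2)^(59/39) ≈ 0.3504; Cmin,ss = (160/148)·f/(1−f) ≈ 0.583 μg/mL.
Regimen B: f = (1/2)^(71/39) ≈ 0.2831; Cmin,ss = (404/148)·f/(1−f) ≈ 1.078 μg/mL.
Difference ≈ 0.583 − 1.078 ≈ -0.495 μg/mL.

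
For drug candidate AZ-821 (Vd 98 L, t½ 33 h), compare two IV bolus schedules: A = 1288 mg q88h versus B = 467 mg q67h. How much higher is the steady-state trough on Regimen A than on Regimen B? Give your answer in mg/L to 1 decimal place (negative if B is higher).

Regimen A: f = (1/2)^(88/33) ≈ 0.1575; Cmin,ss = (1288/98)·f/(1−f) ≈ 2.457 mg/L.
Regimen B: f = (1/2)^(67/33) ≈ 0.2448; Cmin,ss = (467/98)·f/(1−f) ≈ 1.545 mg/L.
Difference ≈ 2.457 − 1.545 ≈ 0.912 mg/L.

0.9 mg/L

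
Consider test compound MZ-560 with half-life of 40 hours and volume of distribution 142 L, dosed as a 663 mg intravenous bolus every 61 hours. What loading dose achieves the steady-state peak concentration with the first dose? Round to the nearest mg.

1016 mg

f = (1/2)^(61/40) ≈ 0.347480; accumulation ratio R = 1/(1−f) ≈ 1.53252.
Loading dose to hit Cmax,ss on first dose: D_load = D_maint·R ≈ 663 × 1.53252 ≈ 1016.06 mg.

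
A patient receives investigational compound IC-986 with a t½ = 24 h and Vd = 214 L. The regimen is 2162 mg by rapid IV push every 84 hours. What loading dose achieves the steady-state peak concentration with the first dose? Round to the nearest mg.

f = (1/2)^(84/24) ≈ 0.088388; accumulation ratio R = 1/(1−f) ≈ 1.09696.
Loading dose to hit Cmax,ss on first dose: D_load = D_maint·R ≈ 2162 × 1.09696 ≈ 2371.63 mg.

2372 mg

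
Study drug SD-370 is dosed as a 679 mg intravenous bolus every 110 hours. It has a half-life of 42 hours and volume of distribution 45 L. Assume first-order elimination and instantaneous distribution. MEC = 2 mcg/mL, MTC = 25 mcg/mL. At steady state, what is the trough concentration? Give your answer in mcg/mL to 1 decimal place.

Over one 110-h interval, 110/42 ≈ 2.619 half-lives elapse, leaving f ≈ 0.1628 of each dose.
Single-dose peak C₀ = D/Vd = 679/45 ≈ 15.089 mcg/mL.
Steady-state trough Cmin,ss = C₀·f/(1−f) ≈ 15.089 × 0.1628/0.8372 ≈ 2.934 mcg/mL.
Trough 2.9 mcg/mL vs MEC 2 mcg/mL: adequate.

2.9 mcg/mL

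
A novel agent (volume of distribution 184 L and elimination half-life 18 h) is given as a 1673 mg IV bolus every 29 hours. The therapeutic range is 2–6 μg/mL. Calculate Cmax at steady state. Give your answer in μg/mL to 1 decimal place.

13.5 μg/mL

Over one 29-h interval, 29/18 ≈ 1.6111 half-lives elapse, leaving f ≈ 0.3273 of each dose.
At steady state, accumulation factor R = 1/(1 − e^(−kτ)) ≈ 1.4865.
Each bolus raises the concentration by D/Vd = 1673/184 ≈ 9.092 μg/mL.
Steady-state peak Cmax,ss = C₀·R ≈ 9.092 × 1.4865 ≈ 13.515 μg/mL.
Peak 13.5 μg/mL vs MTC 6 μg/mL: exceeds toxic threshold.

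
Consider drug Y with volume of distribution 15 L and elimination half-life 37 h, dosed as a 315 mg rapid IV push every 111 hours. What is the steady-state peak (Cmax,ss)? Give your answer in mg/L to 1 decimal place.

24.0 mg/L

τ = 111 h = 3 half-lives, so f = (1/2)^3 = 0.125.
At steady state, R = 1/(1 − 0.125) = 8/7.
Single-dose peak C₀ = D/Vd = 315/15 = 21 mg/L.
Steady-state peak Cmax,ss = C₀·R = 21 × 8/7 ≈ 24.000 mg/L.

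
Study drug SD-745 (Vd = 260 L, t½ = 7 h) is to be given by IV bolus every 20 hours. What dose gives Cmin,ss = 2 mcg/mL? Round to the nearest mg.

3248 mg

τ/t½ = 20/7 ≈ 2.8571, so f = (1/2)^(20/7) ≈ 0.138011.
Cmin,ss = (D/Vd)·f/(1−f), so D = Cmin,ss·Vd·(1−f)/f.
D = 2 × 260 × (1−f)/f ≈ 2 × 260 × 6.24580 ≈ 3247.82 mg.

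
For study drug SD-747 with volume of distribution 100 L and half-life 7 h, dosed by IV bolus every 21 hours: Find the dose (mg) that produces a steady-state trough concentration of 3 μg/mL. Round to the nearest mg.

τ/t½ = 21/7 ≈ 3, so f = (1/2)^(21/7) ≈ 0.125000.
Cmin,ss = (D/Vd)·f/(1−f), so D = Cmin,ss·Vd·(1−f)/f.
D = 3 × 100 × (1−f)/f ≈ 3 × 100 × 7.00000 ≈ 2100.00 mg.

2100 mg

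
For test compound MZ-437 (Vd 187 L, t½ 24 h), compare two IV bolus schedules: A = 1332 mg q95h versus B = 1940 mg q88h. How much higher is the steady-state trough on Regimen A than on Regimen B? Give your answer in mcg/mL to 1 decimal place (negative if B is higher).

-0.4 mcg/mL

Regimen A: f = (1/2)^(95/24) ≈ 0.0643; Cmin,ss = (1332/187)·f/(1−f) ≈ 0.489 mcg/mL.
Regimen B: f = (1/2)^(88/24) ≈ 0.0787; Cmin,ss = (1940/187)·f/(1−f) ≈ 0.886 mcg/mL.
Difference ≈ 0.489 − 0.886 ≈ -0.397 mcg/mL.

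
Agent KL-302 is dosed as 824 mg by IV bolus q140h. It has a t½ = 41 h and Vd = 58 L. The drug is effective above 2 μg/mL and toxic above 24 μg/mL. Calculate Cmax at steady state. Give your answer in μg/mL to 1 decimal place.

τ/t½ = 140/41 ≈ 3.4146, so fraction remaining f = (1/2)^(140/41) ≈ 0.0938.
At steady state, accumulation factor R = 1/(1 − e^(−kτ)) ≈ 1.1035.
Single-dose peak C₀ = D/Vd = 824/58 ≈ 14.207 μg/mL.
Steady-state peak Cmax,ss = C₀·R ≈ 14.207 × 1.1035 ≈ 15.677 μg/mL.
Peak 15.7 μg/mL vs MTC 24 μg/mL: below toxic threshold.

15.7 μg/mL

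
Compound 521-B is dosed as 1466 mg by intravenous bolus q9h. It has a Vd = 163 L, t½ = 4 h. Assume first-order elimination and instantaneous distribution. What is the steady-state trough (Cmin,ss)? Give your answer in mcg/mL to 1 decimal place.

2.4 mcg/mL

Over one 9-h interval, 9/4 ≈ 2.25 half-lives elapse, leaving f ≈ 0.2102 of each dose.
Accumulation ratio R = 1/(1 − f) ≈ 1/0.7898 ≈ 1.2661.
Each bolus raises the concentration by D/Vd = 1466/163 ≈ 8.994 mcg/mL.
Cmax,ss = C₀/(1 − f) ≈ 8.994/0.7898 ≈ 11.388 mcg/mL.
Steady-state trough Cmin,ss = Cmax,ss·f ≈ 11.388 × 0.2102 ≈ 2.394 mcg/mL.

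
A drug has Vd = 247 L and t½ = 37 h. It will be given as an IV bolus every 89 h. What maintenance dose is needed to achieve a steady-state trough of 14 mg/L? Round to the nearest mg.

14862 mg

τ/t½ = 89/37 ≈ 2.4054, so f = (1/2)^(89/37) ≈ 0.188756.
Cmin,ss = (D/Vd)·f/(1−f), so D = Cmin,ss·Vd·(1−f)/f.
D = 14 × 247 × (1−f)/f ≈ 14 × 247 × 4.29784 ≈ 14861.93 mg.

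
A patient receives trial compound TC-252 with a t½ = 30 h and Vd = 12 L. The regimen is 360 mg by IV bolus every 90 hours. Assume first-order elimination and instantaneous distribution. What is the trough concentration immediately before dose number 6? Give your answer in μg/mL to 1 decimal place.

4.3 μg/mL

f = (1/2)^(τ/t½) = (1/2)^(90/30) ≈ 0.1250.
C₀ = D/Vd = 360/12 ≈ 30.000 μg/mL.
Before the 6th dose, 5 doses have been given. Superposition: Cmin = C₀·(f + f² + … + f^5).
≈ 30.000 × (0.1250 + 0.0156 + 0.0020 + 0.0002 + 0.0000) ≈ 30.000 × 0.1428 ≈ 4.284 μg/mL.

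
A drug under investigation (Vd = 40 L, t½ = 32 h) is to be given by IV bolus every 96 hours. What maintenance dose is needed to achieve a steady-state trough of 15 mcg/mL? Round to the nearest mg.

τ/t½ = 96/32 ≈ 3, so f = (1/2)^(96/32) ≈ 0.125000.
Cmin,ss = (D/Vd)·f/(1−f), so D = Cmin,ss·Vd·(1−f)/f.
D = 15 × 40 × (1−f)/f ≈ 15 × 40 × 7.00000 ≈ 4200.00 mg.

4200 mg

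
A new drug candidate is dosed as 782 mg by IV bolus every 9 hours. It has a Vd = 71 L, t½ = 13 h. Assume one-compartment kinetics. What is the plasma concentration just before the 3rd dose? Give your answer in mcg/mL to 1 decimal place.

f = (1/2)^(τ/t½) = (1/2)^(9/13) ≈ 0.6189.
C₀ = D/Vd = 782/71 ≈ 11.014 mcg/mL.
Before the 3rd dose, 2 doses have been given. Superposition: Cmin = C₀·(f + f²).
≈ 11.014 × (0.6189 + 0.3830) ≈ 11.014 × 1.0019 ≈ 11.035 mcg/mL.

11.0 mcg/mL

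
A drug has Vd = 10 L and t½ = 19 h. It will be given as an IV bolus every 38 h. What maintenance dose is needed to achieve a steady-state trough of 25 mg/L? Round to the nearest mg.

τ/t½ = 38/19 ≈ 2, so f = (1/2)^(38/19) ≈ 0.250000.
Cmin,ss = (D/Vd)·f/(1−f), so D = Cmin,ss·Vd·(1−f)/f.
D = 25 × 10 × (1−f)/f ≈ 25 × 10 × 3.00000 ≈ 750.00 mg.

750 mg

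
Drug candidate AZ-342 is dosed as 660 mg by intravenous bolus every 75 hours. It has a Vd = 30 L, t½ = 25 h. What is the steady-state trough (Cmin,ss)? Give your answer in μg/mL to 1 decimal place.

τ = 75 h = 3 half-lives, so f = (1/2)^3 = 0.125.
Accumulation ratio R = 1/(1 − f) = 1/0.875 = 8/7.
Single-dose peak C₀ = D/Vd = 660/30 = 22 μg/mL.
Steady-state peak Cmax,ss = C₀·R = 22 × 8/7 ≈ 25.143 μg/mL.
Steady-state trough Cmin,ss = Cmax,ss·f ≈ 25.143 × 0.125 ≈ 3.143 μg/mL.

3.1 μg/mL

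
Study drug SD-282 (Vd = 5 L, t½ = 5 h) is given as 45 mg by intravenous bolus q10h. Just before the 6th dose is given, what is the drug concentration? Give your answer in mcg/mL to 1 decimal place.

f = (1/2)^(τ/t½) = (1/2)^(10/5) ≈ 0.2500.
C₀ = D/Vd = 45/5 ≈ 9.000 mcg/mL.
Before the 6th dose, 5 doses have been given. Superposition: Cmin = C₀·(f + f² + … + f^5).
≈ 9.000 × (0.2500 + 0.0625 + 0.0156 + 0.0039 + 0.0010) ≈ 9.000 × 0.3330 ≈ 2.997 mcg/mL.

3.0 mcg/mL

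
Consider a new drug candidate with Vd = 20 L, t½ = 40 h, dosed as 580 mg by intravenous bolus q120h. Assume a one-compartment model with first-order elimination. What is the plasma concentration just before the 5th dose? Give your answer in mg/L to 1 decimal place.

4.1 mg/L

f = (1/2)^(τ/t½) = (1/2)^(120/40) ≈ 0.1250.
C₀ = D/Vd = 580/20 ≈ 29.000 mg/L.
Before the 5th dose, 4 doses have been given. Superposition: Cmin = C₀·(f + f² + … + f^4).
≈ 29.000 × (0.1250 + 0.0156 + 0.0020 + 0.0002) ≈ 29.000 × 0.1428 ≈ 4.141 mg/L.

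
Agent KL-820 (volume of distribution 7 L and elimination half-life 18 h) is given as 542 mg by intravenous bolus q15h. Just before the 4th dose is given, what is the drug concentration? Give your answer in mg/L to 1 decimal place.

f = (1/2)^(τ/t½) = (1/2)^(15/18) ≈ 0.5612.
C₀ = D/Vd = 542/7 ≈ 77.429 mg/L.
Before the 4th dose, 3 doses have been given. Superposition: Cmin = C₀·(f + f² + … + f^3).
≈ 77.429 × (0.5612 + 0.3149 + 0.1767) ≈ 77.429 × 1.0528 ≈ 81.517 mg/L.

81.5 mg/L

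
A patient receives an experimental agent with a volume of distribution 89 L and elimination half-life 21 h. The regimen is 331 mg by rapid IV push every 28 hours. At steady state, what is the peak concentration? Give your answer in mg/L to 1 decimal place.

6.2 mg/L

τ/t½ = 28/21 ≈ 1.3333, so fraction remaining f = (1/2)^(28/21) ≈ 0.3969.
Accumulation ratio R = 1/(1 − f) ≈ 1/0.6031 ≈ 1.6581.
Single-dose peak C₀ = D/Vd = 331/89 ≈ 3.719 mg/L.
Steady-state peak Cmax,ss = C₀·R ≈ 3.719 × 1.6581 ≈ 6.166 mg/L.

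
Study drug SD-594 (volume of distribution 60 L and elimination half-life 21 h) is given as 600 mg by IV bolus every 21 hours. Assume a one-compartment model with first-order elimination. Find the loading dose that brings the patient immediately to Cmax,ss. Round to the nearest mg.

f = (1/2)^(21/21) ≈ 0.500000; accumulation ratio R = 1/(1−f) ≈ 2.00000.
Loading dose to hit Cmax,ss on first dose: D_load = D_maint·R ≈ 600 × 2.00000 ≈ 1200.00 mg.

1200 mg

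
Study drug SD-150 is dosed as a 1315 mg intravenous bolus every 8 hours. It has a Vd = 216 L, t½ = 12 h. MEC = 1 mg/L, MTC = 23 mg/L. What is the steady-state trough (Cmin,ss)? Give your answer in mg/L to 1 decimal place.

τ/t½ = 8/12 ≈ 0.66667, so fraction remaining f = (1/2)^(8/12) ≈ 0.6300.
Single-dose peak C₀ = D/Vd = 1315/216 ≈ 6.088 mg/L.
Steady-state trough Cmin,ss = C₀·f/(1−f) ≈ 6.088 × 0.6300/0.3700 ≈ 10.366 mg/L.
Trough 10.4 mg/L vs MEC 1 mg/L: adequate.

10.4 mg/L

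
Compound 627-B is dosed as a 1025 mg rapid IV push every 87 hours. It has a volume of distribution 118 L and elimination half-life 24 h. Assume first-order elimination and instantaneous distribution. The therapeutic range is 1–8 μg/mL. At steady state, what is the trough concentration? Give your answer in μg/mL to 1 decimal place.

0.8 μg/mL

k = ln2/t½ = ln2/24 ≈ 0.028881 h⁻¹; fraction remaining f = e^(−kτ) = e^(−0.028881×87) ≈ 0.0811.
Each bolus raises the concentration by D/Vd = 1025/118 ≈ 8.686 μg/mL.
Steady-state trough Cmin,ss = C₀·f/(1−f) ≈ 8.686 × 0.0811/0.9189 ≈ 0.767 μg/mL.
Trough 0.8 μg/mL vs MEC 1 μg/mL: subtherapeutic.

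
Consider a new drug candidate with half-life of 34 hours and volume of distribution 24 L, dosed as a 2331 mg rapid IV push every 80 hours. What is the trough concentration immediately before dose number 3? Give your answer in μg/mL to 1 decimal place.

22.7 μg/mL

f = (1/2)^(τ/t½) = (1/2)^(80/34) ≈ 0.1957.
C₀ = D/Vd = 2331/24 ≈ 97.125 μg/mL.
Before the 3rd dose, 2 doses have been given. Superposition: Cmin = C₀·(f + f²).
≈ 97.125 × (0.1957 + 0.0383) ≈ 97.125 × 0.2340 ≈ 22.727 μg/mL.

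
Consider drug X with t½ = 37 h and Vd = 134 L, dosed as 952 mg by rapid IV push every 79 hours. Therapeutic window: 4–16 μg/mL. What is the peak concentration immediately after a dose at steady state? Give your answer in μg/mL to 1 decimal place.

9.2 μg/mL

k = ln2/t½ = ln2/37 ≈ 0.018734 h⁻¹; fraction remaining f = e^(−kτ) = e^(−0.018734×79) ≈ 0.2276.
At steady state, accumulation factor R = 1/(1 − e^(−kτ)) ≈ 1.2947.
Each bolus raises the concentration by D/Vd = 952/134 ≈ 7.104 μg/mL.
Steady-state peak Cmax,ss = C₀·R ≈ 7.104 × 1.2947 ≈ 9.198 μg/mL.
Peak 9.2 μg/mL vs MTC 16 μg/mL: below toxic threshold.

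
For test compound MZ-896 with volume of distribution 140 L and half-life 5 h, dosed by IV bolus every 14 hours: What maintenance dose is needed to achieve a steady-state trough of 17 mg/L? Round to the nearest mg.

τ/t½ = 14/5 ≈ 2.8, so f = (1/2)^(14/5) ≈ 0.143587.
Cmin,ss = (D/Vd)·f/(1−f), so D = Cmin,ss·Vd·(1−f)/f.
D = 17 × 140 × (1−f)/f ≈ 17 × 140 × 5.96442 ≈ 14195.32 mg.

14195 mg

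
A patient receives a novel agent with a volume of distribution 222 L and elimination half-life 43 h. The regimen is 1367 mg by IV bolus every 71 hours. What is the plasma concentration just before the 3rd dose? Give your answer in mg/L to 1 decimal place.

f = (1/2)^(τ/t½) = (1/2)^(71/43) ≈ 0.3184.
C₀ = D/Vd = 1367/222 ≈ 6.158 mg/L.
Before the 3rd dose, 2 doses have been given. Superposition: Cmin = C₀·(f + f²).
≈ 6.158 × (0.3184 + 0.1014) ≈ 6.158 × 0.4198 ≈ 2.585 mg/L.

2.6 mg/L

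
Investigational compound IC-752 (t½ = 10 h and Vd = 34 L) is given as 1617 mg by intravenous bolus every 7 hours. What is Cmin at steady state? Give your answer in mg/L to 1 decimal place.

Over one 7-h interval, 7/10 ≈ 0.7 half-lives elapse, leaving f ≈ 0.6156 of each dose.
Each bolus raises the concentration by D/Vd = 1617/34 ≈ 47.559 mg/L.
Steady-state trough Cmin,ss = C₀·f/(1−f) ≈ 47.559 × 0.6156/0.3844 ≈ 76.164 mg/L.

76.2 mg/L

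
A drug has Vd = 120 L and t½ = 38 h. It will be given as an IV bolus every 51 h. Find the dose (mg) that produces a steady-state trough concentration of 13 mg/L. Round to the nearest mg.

2395 mg

τ/t½ = 51/38 ≈ 1.3421, so f = (1/2)^(51/38) ≈ 0.394445.
Cmin,ss = (D/Vd)·f/(1−f), so D = Cmin,ss·Vd·(1−f)/f.
D = 13 × 120 × (1−f)/f ≈ 13 × 120 × 1.53521 ≈ 2394.93 mg.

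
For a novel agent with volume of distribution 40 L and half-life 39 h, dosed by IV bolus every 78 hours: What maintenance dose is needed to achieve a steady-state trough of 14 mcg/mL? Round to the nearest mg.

1680 mg

τ/t½ = 78/39 ≈ 2, so f = (1/2)^(78/39) ≈ 0.250000.
Cmin,ss = (D/Vd)·f/(1−f), so D = Cmin,ss·Vd·(1−f)/f.
D = 14 × 40 × (1−f)/f ≈ 14 × 40 × 3.00000 ≈ 1680.00 mg.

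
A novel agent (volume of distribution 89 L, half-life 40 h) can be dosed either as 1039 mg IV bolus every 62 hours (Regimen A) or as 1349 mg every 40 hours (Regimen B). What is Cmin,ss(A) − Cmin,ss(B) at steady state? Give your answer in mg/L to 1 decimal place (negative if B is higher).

-9.1 mg/L

Regimen A: f = (1/2)^(62/40) ≈ 0.3415; Cmin,ss = (1039/89)·f/(1−f) ≈ 6.054 mg/L.
Regimen B: f = (1/2)^(40/40) ≈ 0.5000; Cmin,ss = (1349/89)·f/(1−f) ≈ 15.157 mg/L.
Difference ≈ 6.054 − 15.157 ≈ -9.103 mg/L.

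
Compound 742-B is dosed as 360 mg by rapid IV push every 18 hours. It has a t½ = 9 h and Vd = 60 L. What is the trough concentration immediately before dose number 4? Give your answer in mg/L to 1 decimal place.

f = (1/2)^(τ/t½) = (1/2)^(18/9) ≈ 0.2500.
C₀ = D/Vd = 360/60 ≈ 6.000 mg/L.
Before the 4th dose, 3 doses have been given. Superposition: Cmin = C₀·(f + f² + … + f^3).
≈ 6.000 × (0.2500 + 0.0625 + 0.0156) ≈ 6.000 × 0.3281 ≈ 1.969 mg/L.

2.0 mg/L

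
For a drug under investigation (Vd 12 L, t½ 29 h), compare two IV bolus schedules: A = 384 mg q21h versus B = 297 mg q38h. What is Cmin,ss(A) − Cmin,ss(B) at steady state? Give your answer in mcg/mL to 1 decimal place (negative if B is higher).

Regimen A: f = (1/2)^(21/29) ≈ 0.6054; Cmin,ss = (384/12)·f/(1−f) ≈ 49.095 mcg/mL.
Regimen B: f = (1/2)^(38/29) ≈ 0.4032; Cmin,ss = (297/12)·f/(1−f) ≈ 16.721 mcg/mL.
Difference ≈ 49.095 − 16.721 ≈ 32.374 mcg/mL.

32.4 mcg/mL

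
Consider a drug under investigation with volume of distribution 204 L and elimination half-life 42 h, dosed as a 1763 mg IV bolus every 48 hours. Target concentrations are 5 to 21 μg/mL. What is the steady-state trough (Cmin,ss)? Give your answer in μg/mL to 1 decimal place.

Over one 48-h interval, 48/42 ≈ 1.1429 half-lives elapse, leaving f ≈ 0.4529 of each dose.
Each bolus raises the concentration by D/Vd = 1763/204 ≈ 8.642 μg/mL.
Steady-state trough Cmin,ss = C₀·f/(1−f) ≈ 8.642 × 0.4529/0.5471 ≈ 7.154 μg/mL.
Trough 7.2 μg/mL vs MEC 5 μg/mL: adequate.

7.2 μg/mL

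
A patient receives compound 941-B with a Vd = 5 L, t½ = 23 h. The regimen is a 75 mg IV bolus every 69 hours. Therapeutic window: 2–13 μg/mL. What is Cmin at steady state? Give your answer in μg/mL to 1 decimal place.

2.1 μg/mL

The dosing interval is 3 half-lives, so f = 2^(−3) = 0.125.
At steady state, R = 1/(1 − 0.125) = 8/7.
Single-dose peak C₀ = D/Vd = 75/5 = 15 μg/mL.
Steady-state peak Cmax,ss = C₀·R = 15 × 8/7 ≈ 17.143 μg/mL.
Steady-state trough Cmin,ss = Cmax,ss·f ≈ 17.143 × 0.125 ≈ 2.143 μg/mL.
Trough 2.1 μg/mL vs MEC 2 μg/mL: adequate.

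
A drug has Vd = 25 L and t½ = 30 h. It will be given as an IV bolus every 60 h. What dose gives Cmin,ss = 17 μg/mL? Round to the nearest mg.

1275 mg

τ/t½ = 60/30 ≈ 2, so f = (1/2)^(60/30) ≈ 0.250000.
Cmin,ss = (D/Vd)·f/(1−f), so D = Cmin,ss·Vd·(1−f)/f.
D = 17 × 25 × (1−f)/f ≈ 17 × 25 × 3.00000 ≈ 1275.00 mg.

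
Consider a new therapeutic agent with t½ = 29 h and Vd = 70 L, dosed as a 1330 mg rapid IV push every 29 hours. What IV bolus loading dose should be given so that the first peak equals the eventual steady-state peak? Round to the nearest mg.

f = (1/2)^(29/29) ≈ 0.500000; accumulation ratio R = 1/(1−f) ≈ 2.00000.
Loading dose to hit Cmax,ss on first dose: D_load = D_maint·R ≈ 1330 × 2.00000 ≈ 2660.00 mg.

2660 mg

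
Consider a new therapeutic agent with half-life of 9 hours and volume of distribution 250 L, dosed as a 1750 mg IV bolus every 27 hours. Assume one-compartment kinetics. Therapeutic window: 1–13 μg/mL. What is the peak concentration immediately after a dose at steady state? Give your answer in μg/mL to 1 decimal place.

τ = 27 h = 3 half-lives, so f = (1/2)^3 = 0.125.
Accumulation ratio R = 1/(1 − f) = 1/0.875 = 8/7.
Single-dose peak C₀ = D/Vd = 1750/250 = 7 μg/mL.
Steady-state peak Cmax,ss = C₀·R = 7 × 8/7 ≈ 8.000 μg/mL.
Peak 8.0 μg/mL vs MTC 13 μg/mL: below toxic threshold.

8.0 μg/mL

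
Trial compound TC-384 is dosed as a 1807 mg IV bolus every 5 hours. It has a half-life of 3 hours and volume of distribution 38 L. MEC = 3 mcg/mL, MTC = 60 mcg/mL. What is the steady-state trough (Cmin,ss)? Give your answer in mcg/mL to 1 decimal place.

21.9 mcg/mL

k = ln2/t½ = ln2/3 ≈ 0.231049 h⁻¹; fraction remaining f = e^(−kτ) = e^(−0.231049×5) ≈ 0.3150.
Accumulation ratio R = 1/(1 − f) ≈ 1/0.6850 ≈ 1.4599.
Single-dose peak C₀ = D/Vd = 1807/38 ≈ 47.553 mcg/mL.
Steady-state peak Cmax,ss = C₀·R ≈ 47.553 × 1.4599 ≈ 69.423 mcg/mL.
One interval later, Cmin,ss = Cmax,ss·e^(−kτ) ≈ 69.423 × 0.3150 ≈ 21.868 mcg/mL.
Trough 21.9 mcg/mL vs MEC 3 mcg/mL: adequate.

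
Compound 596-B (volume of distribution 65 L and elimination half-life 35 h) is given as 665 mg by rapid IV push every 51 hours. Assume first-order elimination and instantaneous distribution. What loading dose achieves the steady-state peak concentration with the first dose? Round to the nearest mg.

f = (1/2)^(51/35) ≈ 0.364214; accumulation ratio R = 1/(1−f) ≈ 1.57286.
Loading dose to hit Cmax,ss on first dose: D_load = D_maint·R ≈ 665 × 1.57286 ≈ 1045.95 mg.

1046 mg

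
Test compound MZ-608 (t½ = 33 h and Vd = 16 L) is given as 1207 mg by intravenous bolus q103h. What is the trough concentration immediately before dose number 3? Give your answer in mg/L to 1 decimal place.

9.7 mg/L

f = (1/2)^(τ/t½) = (1/2)^(103/33) ≈ 0.1149.
C₀ = D/Vd = 1207/16 ≈ 75.438 mg/L.
Before the 3rd dose, 2 doses have been given. Superposition: Cmin = C₀·(f + f²).
≈ 75.438 × (0.1149 + 0.0132) ≈ 75.438 × 0.1281 ≈ 9.664 mg/L.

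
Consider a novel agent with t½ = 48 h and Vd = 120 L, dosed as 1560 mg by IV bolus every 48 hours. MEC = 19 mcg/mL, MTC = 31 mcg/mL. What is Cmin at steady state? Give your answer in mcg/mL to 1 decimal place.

The dosing interval is 1 half-life, so f = 2^(−1) = 0.5.
Accumulation ratio R = 1/(1 − f) = 1/0.5 = 2/1.
Single-dose peak C₀ = D/Vd = 1560/120 = 13 mcg/mL.
Steady-state peak Cmax,ss = C₀·R = 13 × 2/1 ≈ 26.000 mcg/mL.
Steady-state trough Cmin,ss = Cmax,ss·f ≈ 26.000 × 0.5 ≈ 13.000 mcg/mL.
Trough 13.0 mcg/mL vs MEC 19 mcg/mL: subtherapeutic.

13.0 mcg/mL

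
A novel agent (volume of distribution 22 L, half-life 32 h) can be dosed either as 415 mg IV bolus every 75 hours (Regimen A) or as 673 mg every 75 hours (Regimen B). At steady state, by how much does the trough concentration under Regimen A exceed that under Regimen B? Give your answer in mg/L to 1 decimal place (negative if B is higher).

Regimen A: f = (1/2)^(75/32) ≈ 0.1970; Cmin,ss = (415/22)·f/(1−f) ≈ 4.628 mg/L.
Regimen B: f = (1/2)^(75/32) ≈ 0.1970; Cmin,ss = (673/22)·f/(1−f) ≈ 7.505 mg/L.
Difference ≈ 4.628 − 7.505 ≈ -2.877 mg/L.

-2.9 mg/L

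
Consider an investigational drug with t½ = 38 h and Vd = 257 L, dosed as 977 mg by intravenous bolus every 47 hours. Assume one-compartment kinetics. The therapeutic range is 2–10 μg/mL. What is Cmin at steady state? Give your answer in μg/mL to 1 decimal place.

2.8 μg/mL

k = ln2/t½ = ln2/38 ≈ 0.018241 h⁻¹; fraction remaining f = e^(−kτ) = e^(−0.018241×47) ≈ 0.4243.
At steady state, accumulation factor R = 1/(1 − e^(−kτ)) ≈ 1.7370.
Single-dose peak C₀ = D/Vd = 977/257 ≈ 3.802 μg/mL.
Steady-state peak Cmax,ss = C₀·R ≈ 3.802 × 1.7370 ≈ 6.604 μg/mL.
One interval later, Cmin,ss = Cmax,ss·e^(−kτ) ≈ 6.604 × 0.4243 ≈ 2.802 μg/mL.
Trough 2.8 μg/mL vs MEC 2 μg/mL: adequate.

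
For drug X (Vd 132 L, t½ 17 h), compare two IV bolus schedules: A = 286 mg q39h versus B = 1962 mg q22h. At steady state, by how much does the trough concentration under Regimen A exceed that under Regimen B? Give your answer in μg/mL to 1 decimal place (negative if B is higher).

Regimen A: f = (1/2)^(39/17) ≈ 0.2039; Cmin,ss = (286/132)·f/(1−f) ≈ 0.555 μg/mL.
Regimen B: f = (1/2)^(22/17) ≈ 0.4078; Cmin,ss = (1962/132)·f/(1−f) ≈ 10.235 μg/mL.
Difference ≈ 0.555 − 10.235 ≈ -9.680 μg/mL.

-9.7 μg/mL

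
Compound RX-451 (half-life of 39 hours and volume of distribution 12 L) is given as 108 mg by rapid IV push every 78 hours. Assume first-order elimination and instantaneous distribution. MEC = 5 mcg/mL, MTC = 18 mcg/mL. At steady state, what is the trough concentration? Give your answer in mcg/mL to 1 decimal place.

τ = 78 h = 2 half-lives, so f = (1/2)^2 = 0.25.
Accumulation ratio R = 1/(1 − f) = 1/0.75 = 4/3.
Single-dose peak C₀ = D/Vd = 108/12 = 9 mcg/mL.
Steady-state peak Cmax,ss = C₀·R = 9 × 4/3 ≈ 12.000 mcg/mL.
Steady-state trough Cmin,ss = Cmax,ss·f ≈ 12.000 × 0.25 ≈ 3.000 mcg/mL.
Trough 3.0 mcg/mL vs MEC 5 mcg/mL: subtherapeutic.

3.0 mcg/mL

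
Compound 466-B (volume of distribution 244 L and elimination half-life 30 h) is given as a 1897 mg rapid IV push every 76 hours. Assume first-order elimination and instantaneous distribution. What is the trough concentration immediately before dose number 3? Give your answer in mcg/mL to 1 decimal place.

1.6 mcg/mL

f = (1/2)^(τ/t½) = (1/2)^(76/30) ≈ 0.1727.
C₀ = D/Vd = 1897/244 ≈ 7.775 mcg/mL.
Before the 3rd dose, 2 doses have been given. Superposition: Cmin = C₀·(f + f²).
≈ 7.775 × (0.1727 + 0.0298) ≈ 7.775 × 0.2025 ≈ 1.574 mcg/mL.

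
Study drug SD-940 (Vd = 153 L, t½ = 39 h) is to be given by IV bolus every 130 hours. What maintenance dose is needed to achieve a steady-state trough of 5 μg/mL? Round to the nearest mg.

6946 mg

τ/t½ = 130/39 ≈ 3.3333, so f = (1/2)^(130/39) ≈ 0.099213.
Cmin,ss = (D/Vd)·f/(1−f), so D = Cmin,ss·Vd·(1−f)/f.
D = 5 × 153 × (1−f)/f ≈ 5 × 153 × 9.07932 ≈ 6945.68 mg.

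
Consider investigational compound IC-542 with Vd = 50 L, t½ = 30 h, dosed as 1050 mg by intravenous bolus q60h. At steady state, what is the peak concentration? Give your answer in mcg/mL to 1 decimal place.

28.0 mcg/mL

The dosing interval is 2 half-lives, so f = 2^(−2) = 0.25.
Accumulation ratio R = 1/(1 − f) = 1/0.75 = 4/3.
Single-dose peak C₀ = D/Vd = 1050/50 = 21 mcg/mL.
Steady-state peak Cmax,ss = C₀·R = 21 × 4/3 ≈ 28.000 mcg/mL.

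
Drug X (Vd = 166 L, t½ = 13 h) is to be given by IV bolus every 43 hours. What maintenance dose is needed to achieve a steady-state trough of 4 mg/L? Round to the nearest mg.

τ/t½ = 43/13 ≈ 3.3077, so f = (1/2)^(43/13) ≈ 0.100992.
Cmin,ss = (D/Vd)·f/(1−f), so D = Cmin,ss·Vd·(1−f)/f.
D = 4 × 166 × (1−f)/f ≈ 4 × 166 × 8.90177 ≈ 5910.78 mg.

5911 mg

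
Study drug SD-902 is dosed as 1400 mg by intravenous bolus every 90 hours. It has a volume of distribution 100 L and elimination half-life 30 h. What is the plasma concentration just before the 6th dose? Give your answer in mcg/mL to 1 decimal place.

f = (1/2)^(τ/t½) = (1/2)^(90/30) ≈ 0.1250.
C₀ = D/Vd = 1400/100 ≈ 14.000 mcg/mL.
Before the 6th dose, 5 doses have been given. Superposition: Cmin = C₀·(f + f² + … + f^5).
≈ 14.000 × (0.1250 + 0.0156 + 0.0020 + 0.0002 + 0.0000) ≈ 14.000 × 0.1428 ≈ 1.999 mcg/mL.

2.0 mcg/mL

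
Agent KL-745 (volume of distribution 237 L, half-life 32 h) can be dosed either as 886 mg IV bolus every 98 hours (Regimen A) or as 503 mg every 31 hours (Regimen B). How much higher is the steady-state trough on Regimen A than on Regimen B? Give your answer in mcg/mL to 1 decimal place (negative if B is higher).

Regimen A: f = (1/2)^(98/32) ≈ 0.1197; Cmin,ss = (886/237)·f/(1−f) ≈ 0.508 mcg/mL.
Regimen B: f = (1/2)^(31/32) ≈ 0.5109; Cmin,ss = (503/237)·f/(1−f) ≈ 2.217 mcg/mL.
Difference ≈ 0.508 − 2.217 ≈ -1.709 mcg/mL.

-1.7 mcg/mL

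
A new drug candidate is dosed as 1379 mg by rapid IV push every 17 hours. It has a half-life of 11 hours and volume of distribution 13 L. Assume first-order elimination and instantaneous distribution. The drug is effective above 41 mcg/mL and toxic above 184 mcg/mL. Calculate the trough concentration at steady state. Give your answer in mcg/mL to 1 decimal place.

55.3 mcg/mL

k = ln2/t½ = ln2/11 ≈ 0.063013 h⁻¹; fraction remaining f = e^(−kτ) = e^(−0.063013×17) ≈ 0.3426.
At steady state, accumulation factor R = 1/(1 − e^(−kτ)) ≈ 1.5211.
Each bolus raises the concentration by D/Vd = 1379/13 ≈ 106.077 mcg/mL.
Cmax,ss = C₀/(1 − f) ≈ 106.077/0.6574 ≈ 161.358 mcg/mL.
Steady-state trough Cmin,ss = Cmax,ss·f ≈ 161.358 × 0.3426 ≈ 55.281 mcg/mL.
Trough 55.3 mcg/mL vs MEC 41 mcg/mL: adequate.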